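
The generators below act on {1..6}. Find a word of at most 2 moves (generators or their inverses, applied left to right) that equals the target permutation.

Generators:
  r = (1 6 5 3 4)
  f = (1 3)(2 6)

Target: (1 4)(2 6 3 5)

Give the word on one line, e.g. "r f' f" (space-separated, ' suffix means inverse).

r' f

  after r': (1 4 3 5 6)
  after f: (1 4)(2 6 3 5)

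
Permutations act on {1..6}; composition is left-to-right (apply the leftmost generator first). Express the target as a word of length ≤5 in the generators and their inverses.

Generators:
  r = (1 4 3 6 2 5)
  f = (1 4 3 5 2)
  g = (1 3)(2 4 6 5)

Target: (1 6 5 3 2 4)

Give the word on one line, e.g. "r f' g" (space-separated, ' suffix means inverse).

f g' f' f' r

  after f: (1 4 3 5 2)
  after g': (1 2 3 6 4)
  after f': (1 5 3 6)(2 4)
  after f': (1 3 6 2)(4 5)
  after r: (1 6 5 3 2 4)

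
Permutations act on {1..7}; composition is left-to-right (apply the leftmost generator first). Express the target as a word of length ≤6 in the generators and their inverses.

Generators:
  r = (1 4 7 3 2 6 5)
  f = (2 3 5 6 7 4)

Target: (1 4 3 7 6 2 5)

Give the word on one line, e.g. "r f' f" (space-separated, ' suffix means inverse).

f' r' r' r' f'

  after f': (2 4 7 6 5 3)
  after r': (1 5 7 2)
  after r': (1 6 2 5 4)(3 7)
  after r': (1 2 6 3 4 5)
  after f': (1 4 3 7 6 2 5)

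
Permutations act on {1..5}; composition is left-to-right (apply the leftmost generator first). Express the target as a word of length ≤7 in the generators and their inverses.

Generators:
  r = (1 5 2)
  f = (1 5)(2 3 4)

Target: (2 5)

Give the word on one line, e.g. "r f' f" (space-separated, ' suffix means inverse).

  after r': (1 2 5)
  after r': (1 5 2)
  after f: (2 5 3 4)
  after f: (1 5 4 3 2)
  after f: (2 5)

r' r' f f f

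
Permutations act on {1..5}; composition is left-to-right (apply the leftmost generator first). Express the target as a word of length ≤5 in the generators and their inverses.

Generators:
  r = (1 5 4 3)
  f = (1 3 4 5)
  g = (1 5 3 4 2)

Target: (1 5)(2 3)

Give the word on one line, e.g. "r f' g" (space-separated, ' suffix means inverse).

  after f: (1 3 4 5)
  after r': (1 4)(3 5)
  after g': (1 3)(2 4)
  after g': (1 5)(2 3)

f r' g' g'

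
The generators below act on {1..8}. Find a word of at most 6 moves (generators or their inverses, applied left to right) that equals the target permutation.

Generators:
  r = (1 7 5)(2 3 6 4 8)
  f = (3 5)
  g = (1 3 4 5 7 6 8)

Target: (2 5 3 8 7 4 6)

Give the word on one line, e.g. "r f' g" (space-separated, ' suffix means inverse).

g f r f'

  after g: (1 3 4 5 7 6 8)
  after f: (1 5 7 6 8)(3 4)
  after r: (2 3 8 7 4 6)
  after f': (2 5 3 8 7 4 6)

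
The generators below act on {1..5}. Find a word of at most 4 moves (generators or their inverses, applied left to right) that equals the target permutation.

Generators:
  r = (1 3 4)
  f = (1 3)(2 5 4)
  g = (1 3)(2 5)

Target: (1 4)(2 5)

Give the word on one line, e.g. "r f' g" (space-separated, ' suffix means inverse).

  after g': (1 3)(2 5)
  after r: (1 4)(2 5)

g' r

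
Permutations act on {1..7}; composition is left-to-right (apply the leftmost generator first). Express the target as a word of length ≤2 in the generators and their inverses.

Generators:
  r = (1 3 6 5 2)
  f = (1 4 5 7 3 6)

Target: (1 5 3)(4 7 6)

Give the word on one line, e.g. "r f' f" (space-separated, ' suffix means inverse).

  after f: (1 4 5 7 3 6)
  after f: (1 5 3)(4 7 6)

f f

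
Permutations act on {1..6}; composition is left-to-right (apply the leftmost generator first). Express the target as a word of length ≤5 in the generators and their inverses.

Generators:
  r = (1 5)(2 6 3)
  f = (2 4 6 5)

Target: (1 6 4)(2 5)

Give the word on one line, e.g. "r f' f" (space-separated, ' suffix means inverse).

  after r: (1 5)(2 6 3)
  after f': (1 6 3 5)(2 4)
  after f': (1 4 5)(3 6)
  after r: (1 4)(2 6)
  after f: (1 6 4)(2 5)

r f' f' r f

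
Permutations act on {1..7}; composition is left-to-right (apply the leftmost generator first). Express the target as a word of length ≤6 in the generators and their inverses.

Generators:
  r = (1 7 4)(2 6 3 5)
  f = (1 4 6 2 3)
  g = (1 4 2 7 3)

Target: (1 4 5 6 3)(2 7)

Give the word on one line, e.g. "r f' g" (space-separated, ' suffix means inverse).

g' f' r f'

  after g': (1 3 7 2 4)
  after f': (1 2)(3 7 6 4)
  after r: (1 6)(2 7 3 4 5)
  after f': (1 4 5 6 3)(2 7)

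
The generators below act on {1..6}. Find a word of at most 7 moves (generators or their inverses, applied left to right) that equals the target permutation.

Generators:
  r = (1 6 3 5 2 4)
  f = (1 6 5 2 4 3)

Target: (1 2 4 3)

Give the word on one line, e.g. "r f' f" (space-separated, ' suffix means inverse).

f r' f' r r

  after f: (1 6 5 2 4 3)
  after r': (3 4 6)
  after f': (1 3 2 5 6 4)
  after r: (1 5 3 4 6)
  after r: (1 2 4 3)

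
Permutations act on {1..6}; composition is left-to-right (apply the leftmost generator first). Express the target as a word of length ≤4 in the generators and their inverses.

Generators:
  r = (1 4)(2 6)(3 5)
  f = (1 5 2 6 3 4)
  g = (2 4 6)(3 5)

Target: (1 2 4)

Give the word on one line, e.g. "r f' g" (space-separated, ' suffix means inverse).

r g'

  after r: (1 4)(2 6)(3 5)
  after g': (1 2 4)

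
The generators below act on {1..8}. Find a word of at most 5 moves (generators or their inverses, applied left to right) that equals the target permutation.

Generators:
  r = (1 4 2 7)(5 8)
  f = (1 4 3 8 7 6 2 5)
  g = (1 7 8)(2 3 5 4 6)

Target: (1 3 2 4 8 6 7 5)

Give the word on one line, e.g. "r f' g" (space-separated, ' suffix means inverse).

r g' f' g

  after r: (1 4 2 7)(5 8)
  after g': (1 5 7 8 3 2)(4 6)
  after f': (1 2 5 8 4 7 3 6)
  after g: (1 3 2 4 8 6 7 5)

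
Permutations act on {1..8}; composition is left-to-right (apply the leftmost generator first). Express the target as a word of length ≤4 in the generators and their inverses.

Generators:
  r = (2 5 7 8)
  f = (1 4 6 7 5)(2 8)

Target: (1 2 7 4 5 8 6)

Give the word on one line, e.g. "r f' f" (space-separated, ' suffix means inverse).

f' r r f'

  after f': (1 5 7 6 4)(2 8)
  after r: (1 7 6 4)(5 8)
  after r: (1 8 7 6 4)(2 5)
  after f': (1 2 7 4 5 8 6)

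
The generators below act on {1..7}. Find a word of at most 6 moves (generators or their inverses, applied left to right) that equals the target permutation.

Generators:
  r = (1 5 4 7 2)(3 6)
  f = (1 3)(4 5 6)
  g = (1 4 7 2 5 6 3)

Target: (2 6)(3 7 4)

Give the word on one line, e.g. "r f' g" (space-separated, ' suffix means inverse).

f' r g' r'

  after f': (1 3)(4 6 5)
  after r: (1 6 4 3 5 7 2)
  after g': (1 5 4 6)(2 3)
  after r': (2 6)(3 7 4)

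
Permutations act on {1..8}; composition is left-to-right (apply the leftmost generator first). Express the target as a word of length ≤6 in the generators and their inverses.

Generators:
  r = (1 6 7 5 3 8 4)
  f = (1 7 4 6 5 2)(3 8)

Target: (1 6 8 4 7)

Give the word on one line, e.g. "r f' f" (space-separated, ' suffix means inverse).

  after f': (1 2 5 6 4 7)(3 8)
  after r': (1 2 7 4 6 8 5)
  after f': (1 5 2)(3 8 6)
  after f': (1 6 8 4 7)

f' r' f' f'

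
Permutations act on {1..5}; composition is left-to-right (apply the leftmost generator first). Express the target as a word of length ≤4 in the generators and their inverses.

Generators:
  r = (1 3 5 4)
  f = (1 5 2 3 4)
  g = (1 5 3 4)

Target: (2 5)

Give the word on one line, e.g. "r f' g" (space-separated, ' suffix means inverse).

  after f: (1 5 2 3 4)
  after g': (2 5)

f g'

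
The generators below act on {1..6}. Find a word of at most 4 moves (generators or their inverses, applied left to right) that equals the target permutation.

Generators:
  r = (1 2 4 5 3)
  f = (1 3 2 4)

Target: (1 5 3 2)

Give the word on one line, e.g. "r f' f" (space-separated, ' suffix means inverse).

  after r': (1 3 5 4 2)
  after f': (2 4 3 5)
  after r': (1 3 4 5)
  after r': (1 5 3 2)

r' f' r' r'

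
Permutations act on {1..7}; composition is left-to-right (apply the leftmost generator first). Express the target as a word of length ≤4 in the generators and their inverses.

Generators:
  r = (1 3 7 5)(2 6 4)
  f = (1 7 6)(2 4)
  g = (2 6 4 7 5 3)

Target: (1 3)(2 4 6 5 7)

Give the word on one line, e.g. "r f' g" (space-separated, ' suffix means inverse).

  after f': (1 6 7)(2 4)
  after f': (1 7 6)
  after r': (1 3)(2 4 6 5 7)

f' f' r'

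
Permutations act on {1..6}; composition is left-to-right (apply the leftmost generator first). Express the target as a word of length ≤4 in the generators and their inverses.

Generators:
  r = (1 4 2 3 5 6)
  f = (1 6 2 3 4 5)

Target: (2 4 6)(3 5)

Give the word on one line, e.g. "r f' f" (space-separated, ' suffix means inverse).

  after f': (1 5 4 3 2 6)
  after r: (1 6 4 5 2)
  after r: (2 4 6)(3 5)

f' r r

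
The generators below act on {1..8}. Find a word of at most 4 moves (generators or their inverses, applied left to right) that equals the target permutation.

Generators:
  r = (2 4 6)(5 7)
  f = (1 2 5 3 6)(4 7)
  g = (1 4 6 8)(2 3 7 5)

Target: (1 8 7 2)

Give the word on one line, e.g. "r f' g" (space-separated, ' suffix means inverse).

r' g' r' f'

  after r': (2 6 4)(5 7)
  after g': (1 8 6)(2 4 5 3)
  after r': (1 8 4 7 5 3 6)
  after f': (1 8 7 2)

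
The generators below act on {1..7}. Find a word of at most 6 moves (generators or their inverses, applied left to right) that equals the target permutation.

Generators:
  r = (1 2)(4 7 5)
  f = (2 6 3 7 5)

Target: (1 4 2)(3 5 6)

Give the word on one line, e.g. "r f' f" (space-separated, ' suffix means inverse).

f r' f' r f

  after f: (2 6 3 7 5)
  after r': (1 2 6 3 4 5)
  after f': (1 5)(3 4 7)
  after r: (1 4 5 2)(3 7)
  after f: (1 4 2)(3 5 6)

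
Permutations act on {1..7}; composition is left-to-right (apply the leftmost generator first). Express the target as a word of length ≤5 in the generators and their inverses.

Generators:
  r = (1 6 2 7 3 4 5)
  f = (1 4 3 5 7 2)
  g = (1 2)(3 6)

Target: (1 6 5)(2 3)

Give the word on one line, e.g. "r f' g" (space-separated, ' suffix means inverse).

  after g': (1 2)(3 6)
  after r': (1 6 7 2 5 4 3)
  after f': (1 6 5)(2 3)

g' r' f'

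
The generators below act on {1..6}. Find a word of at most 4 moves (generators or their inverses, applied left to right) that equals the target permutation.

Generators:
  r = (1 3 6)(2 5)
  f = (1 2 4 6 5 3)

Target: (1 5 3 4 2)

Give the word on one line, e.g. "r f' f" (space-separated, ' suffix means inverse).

r f' r' r'

  after r: (1 3 6)(2 5)
  after f': (1 5)(2 6 3 4)
  after r': (1 2 3 4 5 6)
  after r': (1 5 3 4 2)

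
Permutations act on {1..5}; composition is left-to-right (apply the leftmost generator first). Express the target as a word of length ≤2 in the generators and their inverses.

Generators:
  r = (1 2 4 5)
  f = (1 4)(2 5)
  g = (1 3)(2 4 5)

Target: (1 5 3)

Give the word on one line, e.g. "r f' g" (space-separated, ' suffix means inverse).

r g'

  after r: (1 2 4 5)
  after g': (1 5 3)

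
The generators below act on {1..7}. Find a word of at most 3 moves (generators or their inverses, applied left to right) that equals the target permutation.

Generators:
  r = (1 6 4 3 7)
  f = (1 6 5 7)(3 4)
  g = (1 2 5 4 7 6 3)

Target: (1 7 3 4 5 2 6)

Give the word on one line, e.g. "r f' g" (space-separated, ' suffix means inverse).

  after g': (1 3 6 7 4 5 2)
  after r: (1 7 3 4 5 2 6)

g' r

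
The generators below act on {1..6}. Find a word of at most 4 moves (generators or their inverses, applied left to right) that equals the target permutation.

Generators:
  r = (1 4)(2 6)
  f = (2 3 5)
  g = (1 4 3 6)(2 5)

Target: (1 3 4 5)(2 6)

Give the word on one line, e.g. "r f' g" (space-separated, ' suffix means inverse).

  after r': (1 4)(2 6)
  after g': (2 3 4 6 5)
  after r: (1 4 2 3)(5 6)
  after g: (1 3 4 5)(2 6)

r' g' r g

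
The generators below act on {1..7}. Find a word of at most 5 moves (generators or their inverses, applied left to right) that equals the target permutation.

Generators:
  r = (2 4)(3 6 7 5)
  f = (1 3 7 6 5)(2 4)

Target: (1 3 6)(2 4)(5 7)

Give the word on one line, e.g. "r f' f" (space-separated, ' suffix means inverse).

  after r': (2 4)(3 5 7 6)
  after r': (3 7)(5 6)
  after f': (1 5 7)(2 4)
  after r': (1 7)(3 5 6)
  after f': (1 3 6)(2 4)(5 7)

r' r' f' r' f'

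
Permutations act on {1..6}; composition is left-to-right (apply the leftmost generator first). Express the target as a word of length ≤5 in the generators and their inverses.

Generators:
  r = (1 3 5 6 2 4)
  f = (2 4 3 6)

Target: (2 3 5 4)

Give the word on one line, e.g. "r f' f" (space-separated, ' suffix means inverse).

r' f' r f r'

  after r': (1 4 2 6 5 3)
  after f': (1 2 3)(4 6 5)
  after r: (1 4 2 5)
  after f: (1 3 6 2 5)
  after r': (2 3 5 4)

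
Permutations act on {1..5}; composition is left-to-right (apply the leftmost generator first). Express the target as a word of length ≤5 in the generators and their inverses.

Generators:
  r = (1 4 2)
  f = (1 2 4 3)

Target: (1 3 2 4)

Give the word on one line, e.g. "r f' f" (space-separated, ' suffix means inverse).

r f r'

  after r: (1 4 2)
  after f: (1 3)
  after r': (1 3 2 4)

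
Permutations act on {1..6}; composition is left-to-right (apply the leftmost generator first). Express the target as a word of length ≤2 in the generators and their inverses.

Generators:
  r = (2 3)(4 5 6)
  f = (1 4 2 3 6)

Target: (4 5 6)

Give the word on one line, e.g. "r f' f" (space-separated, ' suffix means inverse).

  after r': (2 3)(4 6 5)
  after r': (4 5 6)

r' r'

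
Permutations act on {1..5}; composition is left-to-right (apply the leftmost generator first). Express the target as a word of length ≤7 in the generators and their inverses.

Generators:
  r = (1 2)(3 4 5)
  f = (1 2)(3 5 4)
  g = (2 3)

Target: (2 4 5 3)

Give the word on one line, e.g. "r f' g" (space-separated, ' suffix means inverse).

g f' r f' r

  after g: (2 3)
  after f': (1 2 4 5 3)
  after r: (2 5 4 3)
  after f': (1 2 3)
  after r: (2 4 5 3)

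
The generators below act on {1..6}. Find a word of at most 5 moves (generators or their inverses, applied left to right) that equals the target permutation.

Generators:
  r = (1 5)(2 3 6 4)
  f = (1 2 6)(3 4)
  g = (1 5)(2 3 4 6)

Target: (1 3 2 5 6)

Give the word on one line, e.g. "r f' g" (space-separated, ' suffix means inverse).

  after f': (1 6 2)(3 4)
  after g': (1 4 2 5)
  after f: (1 3 4 6)(2 5)
  after r': (1 2)(3 6 5 4)
  after g: (1 3 2 5 6)

f' g' f r' g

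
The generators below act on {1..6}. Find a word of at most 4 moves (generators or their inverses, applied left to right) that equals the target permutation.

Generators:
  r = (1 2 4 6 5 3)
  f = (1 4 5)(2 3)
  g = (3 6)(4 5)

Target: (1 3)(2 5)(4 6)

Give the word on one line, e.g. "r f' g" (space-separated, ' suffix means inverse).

  after r': (1 3 5 6 4 2)
  after f': (1 2 5 6)(3 4)
  after g: (1 2 4 6)(3 5)
  after f: (1 3)(2 5)(4 6)

r' f' g f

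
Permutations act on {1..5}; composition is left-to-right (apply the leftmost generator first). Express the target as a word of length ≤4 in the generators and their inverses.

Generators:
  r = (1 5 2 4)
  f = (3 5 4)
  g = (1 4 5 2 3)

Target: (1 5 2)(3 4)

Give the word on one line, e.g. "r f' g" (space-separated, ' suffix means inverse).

g' r' f

  after g': (1 3 2 5 4)
  after r': (1 3 5 2)
  after f: (1 5 2)(3 4)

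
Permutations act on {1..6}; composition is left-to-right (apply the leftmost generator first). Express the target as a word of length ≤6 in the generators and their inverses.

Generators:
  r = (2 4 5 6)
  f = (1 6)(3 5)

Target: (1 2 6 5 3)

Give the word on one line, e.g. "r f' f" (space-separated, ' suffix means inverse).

  after r': (2 6 5 4)
  after f: (1 6 3 5 4 2)
  after r: (1 2)(3 6)
  after f': (1 2 6 5 3)

r' f r f'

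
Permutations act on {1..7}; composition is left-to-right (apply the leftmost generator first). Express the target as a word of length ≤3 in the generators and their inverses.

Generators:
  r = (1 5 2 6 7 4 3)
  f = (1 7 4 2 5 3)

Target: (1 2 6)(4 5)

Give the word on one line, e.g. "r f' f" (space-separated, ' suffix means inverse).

r f'

  after r: (1 5 2 6 7 4 3)
  after f': (1 2 6)(4 5)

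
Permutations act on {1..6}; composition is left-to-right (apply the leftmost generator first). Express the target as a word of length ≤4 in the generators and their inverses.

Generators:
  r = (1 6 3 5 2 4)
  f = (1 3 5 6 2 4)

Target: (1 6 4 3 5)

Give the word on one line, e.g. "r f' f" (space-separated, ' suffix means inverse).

r' f' r' f

  after r': (1 4 2 5 3 6)
  after f': (1 2 3 5)(4 6)
  after r': (1 5 4)(2 6)
  after f: (1 6 4 3 5)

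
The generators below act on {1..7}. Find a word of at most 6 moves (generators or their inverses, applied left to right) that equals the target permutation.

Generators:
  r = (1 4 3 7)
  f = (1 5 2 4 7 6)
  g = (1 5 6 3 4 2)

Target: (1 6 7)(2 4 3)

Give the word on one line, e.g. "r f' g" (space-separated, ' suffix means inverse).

f f g f'

  after f: (1 5 2 4 7 6)
  after f: (1 2 7)(4 6 5)
  after g: (2 7 5)(3 4)
  after f': (1 6 7)(2 4 3)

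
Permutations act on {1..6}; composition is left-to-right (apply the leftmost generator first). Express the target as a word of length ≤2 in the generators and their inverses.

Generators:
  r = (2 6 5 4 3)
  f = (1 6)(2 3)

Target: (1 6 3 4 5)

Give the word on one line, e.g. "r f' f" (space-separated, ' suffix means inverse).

r' f

  after r': (2 3 4 5 6)
  after f: (1 6 3 4 5)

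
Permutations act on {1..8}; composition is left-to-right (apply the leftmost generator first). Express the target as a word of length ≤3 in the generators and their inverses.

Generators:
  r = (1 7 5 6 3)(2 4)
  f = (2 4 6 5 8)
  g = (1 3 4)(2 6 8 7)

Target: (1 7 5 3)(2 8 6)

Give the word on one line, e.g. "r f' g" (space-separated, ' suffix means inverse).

f' r

  after f': (2 8 5 6 4)
  after r: (1 7 5 3)(2 8 6)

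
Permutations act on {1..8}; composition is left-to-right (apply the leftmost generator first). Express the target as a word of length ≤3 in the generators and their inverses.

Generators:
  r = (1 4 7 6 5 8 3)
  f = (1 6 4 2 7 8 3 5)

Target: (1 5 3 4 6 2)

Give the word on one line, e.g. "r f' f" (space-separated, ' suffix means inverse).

r' f' r'

  after r': (1 3 8 5 6 7 4)
  after f': (1 8 3 7 6 2 4 5)
  after r': (1 5 3 4 6 2)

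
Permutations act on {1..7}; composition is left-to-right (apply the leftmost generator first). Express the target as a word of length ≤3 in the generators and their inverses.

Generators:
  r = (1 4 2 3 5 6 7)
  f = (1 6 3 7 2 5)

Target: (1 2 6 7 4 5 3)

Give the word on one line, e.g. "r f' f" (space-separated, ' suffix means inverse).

f r' f'

  after f: (1 6 3 7 2 5)
  after r': (1 5 7 4)(2 3 6)
  after f': (1 2 6 7 4 5 3)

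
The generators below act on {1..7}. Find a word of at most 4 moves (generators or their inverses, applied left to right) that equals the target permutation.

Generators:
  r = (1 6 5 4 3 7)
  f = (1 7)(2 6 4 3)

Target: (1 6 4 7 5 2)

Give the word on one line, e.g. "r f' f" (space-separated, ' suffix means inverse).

  after r: (1 6 5 4 3 7)
  after r: (1 5 3)(4 7 6)
  after f: (1 5 2 6 3 7 4)
  after r': (1 6 4 7 5 2)

r r f r'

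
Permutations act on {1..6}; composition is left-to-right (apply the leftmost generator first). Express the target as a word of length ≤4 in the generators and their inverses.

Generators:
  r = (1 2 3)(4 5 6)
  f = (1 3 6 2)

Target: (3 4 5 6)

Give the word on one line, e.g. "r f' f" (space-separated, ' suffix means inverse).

f r' r'

  after f: (1 3 6 2)
  after r': (1 2 3 5 4 6)
  after r': (3 4 5 6)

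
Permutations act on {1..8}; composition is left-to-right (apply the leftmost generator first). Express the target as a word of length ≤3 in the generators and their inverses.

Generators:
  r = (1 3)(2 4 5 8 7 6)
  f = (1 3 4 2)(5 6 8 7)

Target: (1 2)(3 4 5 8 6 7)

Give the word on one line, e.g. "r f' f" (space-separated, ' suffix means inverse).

  after f: (1 3 4 2)(5 6 8 7)
  after r': (2 3)(4 6 5 7)
  after f': (1 2)(3 4 5 8 6 7)

f r' f'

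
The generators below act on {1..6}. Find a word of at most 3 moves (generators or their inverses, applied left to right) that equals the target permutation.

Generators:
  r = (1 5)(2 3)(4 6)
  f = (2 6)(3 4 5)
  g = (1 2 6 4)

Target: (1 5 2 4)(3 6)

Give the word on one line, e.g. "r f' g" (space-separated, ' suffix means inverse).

  after f: (2 6)(3 4 5)
  after r': (1 5 2 4)(3 6)

f r'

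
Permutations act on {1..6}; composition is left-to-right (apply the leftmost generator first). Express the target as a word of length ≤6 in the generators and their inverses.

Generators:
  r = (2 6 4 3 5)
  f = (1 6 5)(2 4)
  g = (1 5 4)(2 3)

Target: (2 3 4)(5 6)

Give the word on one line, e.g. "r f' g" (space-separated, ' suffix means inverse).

g' r' f g'

  after g': (1 4 5)(2 3)
  after r': (1 6 2 4 3 5)
  after f: (1 5 6 4 3)
  after g': (2 3 4)(5 6)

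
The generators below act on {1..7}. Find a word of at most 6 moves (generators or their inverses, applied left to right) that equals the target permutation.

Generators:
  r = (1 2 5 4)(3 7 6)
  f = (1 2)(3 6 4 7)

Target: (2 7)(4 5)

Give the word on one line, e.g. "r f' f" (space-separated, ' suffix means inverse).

f' r' f' r'

  after f': (1 2)(3 7 4 6)
  after r': (2 4 7 5)
  after f': (1 2 6 3 7 5)
  after r': (2 7)(4 5)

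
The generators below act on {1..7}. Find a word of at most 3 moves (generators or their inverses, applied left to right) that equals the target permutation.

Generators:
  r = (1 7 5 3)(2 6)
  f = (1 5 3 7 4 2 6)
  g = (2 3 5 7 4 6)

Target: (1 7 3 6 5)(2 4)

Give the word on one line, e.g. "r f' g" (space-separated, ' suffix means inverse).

  after r: (1 7 5 3)(2 6)
  after g: (1 4 6 3)
  after f': (1 7 3 6 5)(2 4)

r g f'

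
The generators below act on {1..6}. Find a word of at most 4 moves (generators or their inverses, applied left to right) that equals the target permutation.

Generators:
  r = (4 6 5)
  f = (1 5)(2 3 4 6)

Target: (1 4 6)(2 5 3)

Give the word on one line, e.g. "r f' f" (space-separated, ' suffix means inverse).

  after r: (4 6 5)
  after f': (1 5 3 2 6)
  after r: (1 4 6)(2 5 3)

r f' r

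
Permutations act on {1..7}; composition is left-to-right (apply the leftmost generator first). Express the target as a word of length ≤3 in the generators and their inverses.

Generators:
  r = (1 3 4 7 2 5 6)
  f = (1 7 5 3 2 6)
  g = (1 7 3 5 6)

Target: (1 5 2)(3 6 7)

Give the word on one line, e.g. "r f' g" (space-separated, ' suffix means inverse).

f f

  after f: (1 7 5 3 2 6)
  after f: (1 5 2)(3 6 7)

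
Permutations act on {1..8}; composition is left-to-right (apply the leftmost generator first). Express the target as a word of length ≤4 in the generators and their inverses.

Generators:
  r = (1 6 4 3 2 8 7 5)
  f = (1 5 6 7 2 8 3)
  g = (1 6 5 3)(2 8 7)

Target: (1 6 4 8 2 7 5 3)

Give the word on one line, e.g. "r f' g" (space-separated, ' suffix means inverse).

r' f' r' g'

  after r': (1 5 7 8 2 3 4 6)
  after f': (2 8 7)(3 4 5 6)
  after r': (1 5)(3 6 4 7)
  after g': (1 6 4 8 2 7 5 3)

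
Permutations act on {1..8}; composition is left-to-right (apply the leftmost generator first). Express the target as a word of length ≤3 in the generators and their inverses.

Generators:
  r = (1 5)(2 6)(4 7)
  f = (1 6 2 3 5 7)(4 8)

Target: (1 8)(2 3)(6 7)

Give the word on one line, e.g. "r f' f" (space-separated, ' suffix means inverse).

  after f': (1 7 5 3 2 6)(4 8)
  after r': (1 4 8 7)(3 6 5)
  after f: (1 8)(2 3)(6 7)

f' r' f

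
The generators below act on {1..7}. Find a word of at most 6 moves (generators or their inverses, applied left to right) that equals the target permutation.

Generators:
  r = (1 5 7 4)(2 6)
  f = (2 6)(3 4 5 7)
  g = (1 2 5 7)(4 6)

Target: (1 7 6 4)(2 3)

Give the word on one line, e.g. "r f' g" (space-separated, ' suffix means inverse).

  after f': (2 6)(3 7 5 4)
  after r': (1 4 3 5 7)
  after f': (1 3 4 7)(2 6)
  after g: (1 3 6 5 7 2 4)
  after f': (1 7 6 4)(2 3)

f' r' f' g f'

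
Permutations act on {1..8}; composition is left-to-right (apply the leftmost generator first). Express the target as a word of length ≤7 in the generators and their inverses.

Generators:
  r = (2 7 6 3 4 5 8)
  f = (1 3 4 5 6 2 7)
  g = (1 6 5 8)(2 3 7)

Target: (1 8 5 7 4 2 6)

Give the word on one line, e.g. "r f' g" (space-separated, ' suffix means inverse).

  after r': (2 8 5 4 3 6 7)
  after f: (1 3 2 8 6)
  after r: (1 4 5 8 3 7 6)
  after r: (1 5 2 7 3 6)(4 8)
  after r: (1 8 5 7 4 2 6)

r' f r r r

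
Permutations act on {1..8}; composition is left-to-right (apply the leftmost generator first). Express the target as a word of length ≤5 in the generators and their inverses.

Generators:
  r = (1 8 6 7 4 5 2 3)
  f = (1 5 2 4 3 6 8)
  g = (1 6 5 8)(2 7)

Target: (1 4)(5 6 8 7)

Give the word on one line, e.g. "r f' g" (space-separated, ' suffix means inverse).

r f' g r' g

  after r: (1 8 6 7 4 5 2 3)
  after f': (1 6 7 2 4)(3 8)
  after g: (1 5 8 3)(2 4 6)
  after r': (1 4 8 2 7 6 5)
  after g: (1 4)(5 6 8 7)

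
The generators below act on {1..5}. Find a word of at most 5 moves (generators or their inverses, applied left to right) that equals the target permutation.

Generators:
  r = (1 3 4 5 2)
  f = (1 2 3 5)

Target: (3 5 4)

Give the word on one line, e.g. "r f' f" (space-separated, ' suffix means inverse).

  after f': (1 5 3 2)
  after r: (1 2 3)(4 5)
  after f': (3 5 4)

f' r f'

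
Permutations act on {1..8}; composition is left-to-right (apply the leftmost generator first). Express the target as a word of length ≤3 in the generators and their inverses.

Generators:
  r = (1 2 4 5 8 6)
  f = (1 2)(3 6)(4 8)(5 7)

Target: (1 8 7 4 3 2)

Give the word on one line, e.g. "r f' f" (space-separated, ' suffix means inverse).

  after f': (1 2)(3 6)(4 8)(5 7)
  after r: (1 4 6 3)(5 7 8)
  after f': (1 8 7 4 3 2)

f' r f'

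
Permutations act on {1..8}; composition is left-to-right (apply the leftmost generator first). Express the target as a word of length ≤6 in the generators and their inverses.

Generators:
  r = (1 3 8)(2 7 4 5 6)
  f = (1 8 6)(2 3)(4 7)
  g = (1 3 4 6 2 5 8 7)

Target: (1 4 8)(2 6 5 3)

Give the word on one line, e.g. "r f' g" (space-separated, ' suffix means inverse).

g' r' g' g'

  after g': (1 7 8 5 2 6 4 3)
  after r': (1 2 5 6 7 3 8 4)
  after g': (1 6 8 3 5 4 7)
  after g': (1 4 8)(2 6 5 3)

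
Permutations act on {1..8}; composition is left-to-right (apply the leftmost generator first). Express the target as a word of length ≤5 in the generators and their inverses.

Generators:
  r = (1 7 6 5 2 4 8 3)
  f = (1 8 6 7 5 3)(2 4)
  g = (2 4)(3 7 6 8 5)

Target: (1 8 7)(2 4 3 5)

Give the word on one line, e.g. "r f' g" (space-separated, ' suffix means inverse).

r f' f'

  after r: (1 7 6 5 2 4 8 3)
  after f': (1 6 7 8 5 4)
  after f': (1 8 7)(2 4 3 5)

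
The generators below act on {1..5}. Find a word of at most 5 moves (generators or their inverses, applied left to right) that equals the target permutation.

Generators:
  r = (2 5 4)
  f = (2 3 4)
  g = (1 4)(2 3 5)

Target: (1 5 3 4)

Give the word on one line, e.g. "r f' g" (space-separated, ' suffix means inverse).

g f' f' r

  after g: (1 4)(2 3 5)
  after f': (1 3 5 4)
  after f': (1 2 4)(3 5)
  after r: (1 5 3 4)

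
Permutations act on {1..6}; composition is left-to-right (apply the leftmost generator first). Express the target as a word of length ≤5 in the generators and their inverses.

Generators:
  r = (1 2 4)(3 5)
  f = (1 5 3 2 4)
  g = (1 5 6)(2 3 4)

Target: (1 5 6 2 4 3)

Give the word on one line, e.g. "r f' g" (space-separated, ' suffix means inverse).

  after r': (1 4 2)(3 5)
  after r': (1 2 4)
  after g: (1 3 4 5 6)
  after r: (1 5 6 2 4 3)

r' r' g r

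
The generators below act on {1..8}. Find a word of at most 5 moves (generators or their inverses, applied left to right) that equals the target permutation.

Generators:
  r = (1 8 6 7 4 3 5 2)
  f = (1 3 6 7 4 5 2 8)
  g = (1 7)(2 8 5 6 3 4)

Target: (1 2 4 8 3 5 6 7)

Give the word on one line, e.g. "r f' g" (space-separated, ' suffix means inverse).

f' r' r'

  after f': (1 8 2 5 4 7 6 3)
  after r': (2 3)(4 6)(5 7 8)
  after r': (1 2 4 8 3 5 6 7)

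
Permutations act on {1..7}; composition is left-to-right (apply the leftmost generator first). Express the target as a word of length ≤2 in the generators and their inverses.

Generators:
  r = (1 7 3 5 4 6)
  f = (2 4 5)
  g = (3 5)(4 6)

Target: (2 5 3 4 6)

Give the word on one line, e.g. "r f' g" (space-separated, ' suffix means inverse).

  after g': (3 5)(4 6)
  after f': (2 5 3 4 6)

g' f'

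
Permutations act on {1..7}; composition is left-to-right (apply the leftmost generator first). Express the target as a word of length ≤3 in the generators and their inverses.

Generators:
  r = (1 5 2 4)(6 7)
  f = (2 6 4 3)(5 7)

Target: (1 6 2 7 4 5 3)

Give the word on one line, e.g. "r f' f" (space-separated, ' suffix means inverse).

  after r: (1 5 2 4)(6 7)
  after f': (1 7 2 6 5 3 4)
  after r: (1 6 2 7 4 5 3)

r f' r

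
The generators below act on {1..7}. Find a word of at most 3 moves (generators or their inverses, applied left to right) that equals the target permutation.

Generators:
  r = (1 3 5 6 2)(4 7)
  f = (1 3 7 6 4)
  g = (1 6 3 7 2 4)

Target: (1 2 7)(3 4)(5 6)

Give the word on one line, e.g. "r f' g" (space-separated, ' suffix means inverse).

  after g: (1 6 3 7 2 4)
  after r: (1 2 7)(3 4)(5 6)

g r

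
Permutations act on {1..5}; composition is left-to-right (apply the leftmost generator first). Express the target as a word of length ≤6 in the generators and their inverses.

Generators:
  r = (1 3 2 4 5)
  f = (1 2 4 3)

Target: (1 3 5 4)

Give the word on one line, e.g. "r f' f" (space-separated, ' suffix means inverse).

  after f: (1 2 4 3)
  after r: (1 4 2 5)
  after f': (1 2 5 3 4)
  after r: (1 4 3 5 2)
  after f: (1 3 5 4)

f r f' r f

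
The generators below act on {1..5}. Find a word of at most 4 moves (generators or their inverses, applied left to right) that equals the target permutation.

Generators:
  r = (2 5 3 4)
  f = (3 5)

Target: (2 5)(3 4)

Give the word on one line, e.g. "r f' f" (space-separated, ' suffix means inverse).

  after f': (3 5)
  after r': (2 4 3)
  after r': (2 3 4 5)
  after f': (2 5)(3 4)

f' r' r' f'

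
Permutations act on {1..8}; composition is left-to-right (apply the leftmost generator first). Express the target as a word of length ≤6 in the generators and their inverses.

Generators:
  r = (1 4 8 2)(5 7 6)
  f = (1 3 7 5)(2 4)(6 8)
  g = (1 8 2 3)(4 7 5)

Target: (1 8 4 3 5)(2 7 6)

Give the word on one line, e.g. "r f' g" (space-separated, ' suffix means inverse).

g' g' f' r

  after g': (1 3 2 8)(4 5 7)
  after g': (1 2)(3 8)(4 7 5)
  after f': (1 4 3 6 8)(2 5)
  after r: (1 8 4 3 5)(2 7 6)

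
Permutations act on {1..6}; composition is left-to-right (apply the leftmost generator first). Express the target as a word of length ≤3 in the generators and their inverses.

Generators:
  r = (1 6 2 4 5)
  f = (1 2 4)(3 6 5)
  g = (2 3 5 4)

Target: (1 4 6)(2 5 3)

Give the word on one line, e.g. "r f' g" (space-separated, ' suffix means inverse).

f r

  after f: (1 2 4)(3 6 5)
  after r: (1 4 6)(2 5 3)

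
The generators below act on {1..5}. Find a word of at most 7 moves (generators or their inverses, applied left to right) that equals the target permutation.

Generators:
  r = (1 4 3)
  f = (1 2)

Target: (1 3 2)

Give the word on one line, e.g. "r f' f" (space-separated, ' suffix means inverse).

r' f r' f' r

  after r': (1 3 4)
  after f: (1 3 4 2)
  after r': (1 4 2 3)
  after f': (1 4)(2 3)
  after r: (1 3 2)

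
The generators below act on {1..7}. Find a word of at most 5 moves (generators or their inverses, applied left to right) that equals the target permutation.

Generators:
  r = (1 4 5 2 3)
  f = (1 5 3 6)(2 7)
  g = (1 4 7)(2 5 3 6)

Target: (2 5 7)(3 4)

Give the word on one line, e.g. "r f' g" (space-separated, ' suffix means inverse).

  after r: (1 4 5 2 3)
  after g: (1 7)(2 6)(3 4)
  after g: (3 7 4 6 5)
  after r: (1 4 6 2 3 7 5)
  after g': (2 5 7)(3 4)

r g g r g'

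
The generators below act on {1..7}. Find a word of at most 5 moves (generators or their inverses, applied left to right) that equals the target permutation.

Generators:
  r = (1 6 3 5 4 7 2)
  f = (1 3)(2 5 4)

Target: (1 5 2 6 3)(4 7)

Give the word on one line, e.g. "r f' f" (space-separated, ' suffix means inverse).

r' r' f' r' r'

  after r': (1 2 7 4 5 3 6)
  after r': (1 7 5 6 2 4 3)
  after f': (1 7 2 5 6 4)
  after r': (1 4 2 3 6 5)
  after r': (1 5 2 6 3)(4 7)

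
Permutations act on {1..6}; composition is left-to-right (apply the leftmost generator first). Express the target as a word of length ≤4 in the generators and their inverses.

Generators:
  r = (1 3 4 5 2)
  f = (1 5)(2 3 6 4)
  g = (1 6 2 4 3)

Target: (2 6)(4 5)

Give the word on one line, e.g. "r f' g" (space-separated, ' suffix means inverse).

  after g': (1 3 4 2 6)
  after r': (2 6)(4 5)

g' r'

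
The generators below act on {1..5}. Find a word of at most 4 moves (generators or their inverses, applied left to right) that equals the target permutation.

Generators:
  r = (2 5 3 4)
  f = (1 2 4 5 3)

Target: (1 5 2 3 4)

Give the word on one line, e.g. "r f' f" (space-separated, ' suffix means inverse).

  after f: (1 2 4 5 3)
  after r': (1 4 2 3)
  after f': (1 2 5 4)
  after r: (1 5 2 3 4)

f r' f' r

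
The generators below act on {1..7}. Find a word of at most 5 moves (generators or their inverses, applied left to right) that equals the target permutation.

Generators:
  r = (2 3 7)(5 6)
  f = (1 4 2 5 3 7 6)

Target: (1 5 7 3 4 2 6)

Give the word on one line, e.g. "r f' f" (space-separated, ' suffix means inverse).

f' r f r' f

  after f': (1 6 7 3 5 2 4)
  after r: (1 5 3 6 2 4)
  after f: (1 3)(5 7 6)
  after r': (1 2 7 5 3)
  after f: (1 5 7 3 4 2 6)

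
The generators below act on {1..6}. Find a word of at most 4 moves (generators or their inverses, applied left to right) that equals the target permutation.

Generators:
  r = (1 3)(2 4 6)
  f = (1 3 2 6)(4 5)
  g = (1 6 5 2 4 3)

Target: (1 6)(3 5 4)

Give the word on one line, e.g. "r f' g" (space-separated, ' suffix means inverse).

  after g': (1 3 4 2 5 6)
  after r: (2 5)(3 6)
  after g: (1 6)(3 5 4)

g' r g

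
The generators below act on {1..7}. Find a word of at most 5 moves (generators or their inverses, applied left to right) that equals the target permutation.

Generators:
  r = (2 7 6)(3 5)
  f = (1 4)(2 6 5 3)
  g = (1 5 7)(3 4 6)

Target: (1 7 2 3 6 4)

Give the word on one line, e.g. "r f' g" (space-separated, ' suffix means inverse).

  after g: (1 5 7)(3 4 6)
  after f: (1 3)(2 6)(4 5 7)
  after r: (1 5 6 7 4 3)
  after g: (1 7 6)(3 5)
  after f': (1 7 2 3 6 4)

g f r g f'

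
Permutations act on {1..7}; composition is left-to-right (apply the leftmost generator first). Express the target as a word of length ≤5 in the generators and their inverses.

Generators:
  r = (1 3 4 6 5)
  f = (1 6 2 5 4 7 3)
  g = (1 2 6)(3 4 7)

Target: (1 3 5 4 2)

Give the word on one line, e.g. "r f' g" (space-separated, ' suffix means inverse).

  after r: (1 3 4 6 5)
  after f': (1 7 4)(2 6)(3 5)
  after g: (1 3 5 4 2)

r f' g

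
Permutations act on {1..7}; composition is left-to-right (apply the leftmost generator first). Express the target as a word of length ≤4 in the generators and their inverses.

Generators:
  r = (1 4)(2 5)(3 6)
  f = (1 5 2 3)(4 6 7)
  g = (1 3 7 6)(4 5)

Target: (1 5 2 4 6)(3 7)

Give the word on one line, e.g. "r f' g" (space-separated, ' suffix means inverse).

  after r: (1 4)(2 5)(3 6)
  after g': (1 5 2 4 6)(3 7)
  after r': (1 2)(3 7 6 4)
  after r': (1 5 2 4 6)(3 7)

r g' r' r'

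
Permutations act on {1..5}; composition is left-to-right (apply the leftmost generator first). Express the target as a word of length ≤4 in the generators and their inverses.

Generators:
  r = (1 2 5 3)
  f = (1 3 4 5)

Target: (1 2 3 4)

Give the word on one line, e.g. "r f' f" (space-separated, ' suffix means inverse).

r f f

  after r: (1 2 5 3)
  after f: (1 2)(4 5)
  after f: (1 2 3 4)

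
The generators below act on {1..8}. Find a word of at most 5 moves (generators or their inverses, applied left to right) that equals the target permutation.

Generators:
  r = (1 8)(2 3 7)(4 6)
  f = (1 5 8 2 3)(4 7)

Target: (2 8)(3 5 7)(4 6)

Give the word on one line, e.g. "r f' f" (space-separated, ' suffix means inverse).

f f r'

  after f: (1 5 8 2 3)(4 7)
  after f: (1 8 3 5 2)
  after r': (2 8)(3 5 7)(4 6)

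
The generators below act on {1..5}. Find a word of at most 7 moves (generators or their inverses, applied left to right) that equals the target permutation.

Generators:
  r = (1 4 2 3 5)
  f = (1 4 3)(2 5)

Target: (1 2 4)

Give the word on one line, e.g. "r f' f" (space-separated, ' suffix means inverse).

  after r': (1 5 3 2 4)
  after f: (1 2 3 5)
  after r: (1 3)(2 5 4)
  after r: (1 5 2)(3 4)
  after f: (1 2 4)

r' f r r f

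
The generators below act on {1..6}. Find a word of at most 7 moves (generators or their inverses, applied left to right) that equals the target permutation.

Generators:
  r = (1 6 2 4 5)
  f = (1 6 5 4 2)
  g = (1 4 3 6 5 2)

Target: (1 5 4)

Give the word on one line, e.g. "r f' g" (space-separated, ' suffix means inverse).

  after f': (1 2 4 5 6)
  after g': (1 5 3 4 6 2)
  after f: (1 4 5 3 2 6)
  after r': (1 2)(3 6 5)
  after g': (1 5 4)

f' g' f r' g'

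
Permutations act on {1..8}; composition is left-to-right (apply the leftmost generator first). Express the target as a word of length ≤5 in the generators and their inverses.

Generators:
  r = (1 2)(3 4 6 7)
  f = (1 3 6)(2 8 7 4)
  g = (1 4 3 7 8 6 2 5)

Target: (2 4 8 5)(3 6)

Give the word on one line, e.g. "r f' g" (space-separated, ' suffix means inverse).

f' r' g'

  after f': (1 6 3)(2 4 7 8)
  after r': (1 4 6 7 8)(2 3)
  after g': (2 4 8 5)(3 6)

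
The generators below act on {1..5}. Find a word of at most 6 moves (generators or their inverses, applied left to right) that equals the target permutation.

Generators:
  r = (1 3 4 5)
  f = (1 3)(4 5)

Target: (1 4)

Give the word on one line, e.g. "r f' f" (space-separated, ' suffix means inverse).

  after r: (1 3 4 5)
  after f': (3 5)
  after r': (1 5)(3 4)
  after r': (1 4)

r f' r' r'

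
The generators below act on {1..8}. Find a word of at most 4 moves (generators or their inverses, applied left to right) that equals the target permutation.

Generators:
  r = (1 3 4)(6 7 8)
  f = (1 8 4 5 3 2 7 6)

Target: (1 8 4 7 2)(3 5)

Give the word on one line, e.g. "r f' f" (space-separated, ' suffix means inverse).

f' r r

  after f': (1 6 7 2 3 5 4 8)
  after r: (1 7 2 4 6 8 3 5)
  after r: (1 8 4 7 2)(3 5)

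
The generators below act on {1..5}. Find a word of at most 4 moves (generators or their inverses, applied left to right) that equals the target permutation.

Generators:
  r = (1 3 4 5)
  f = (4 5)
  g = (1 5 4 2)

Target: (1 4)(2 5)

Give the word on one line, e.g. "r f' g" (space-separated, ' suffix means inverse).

  after g': (1 2 4 5)
  after g': (1 4)(2 5)

g' g'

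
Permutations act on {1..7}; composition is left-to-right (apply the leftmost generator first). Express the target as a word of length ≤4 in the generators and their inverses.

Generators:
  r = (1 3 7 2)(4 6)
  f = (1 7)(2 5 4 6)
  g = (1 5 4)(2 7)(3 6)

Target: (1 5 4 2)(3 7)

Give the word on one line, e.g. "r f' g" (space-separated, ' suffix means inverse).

r' f

  after r': (1 2 7 3)(4 6)
  after f: (1 5 4 2)(3 7)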